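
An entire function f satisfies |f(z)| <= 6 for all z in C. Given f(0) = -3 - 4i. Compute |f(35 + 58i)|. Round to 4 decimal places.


Step 1: By Liouville's theorem, a bounded entire function is constant.
Step 2: f(z) = f(0) = -3 - 4i for all z.
Step 3: |f(w)| = |-3 - 4i| = sqrt(9 + 16)
Step 4: = 5.0

5.0


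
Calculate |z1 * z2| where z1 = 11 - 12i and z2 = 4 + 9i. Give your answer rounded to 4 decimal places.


Step 1: |z1| = sqrt(11^2 + (-12)^2) = sqrt(265)
Step 2: |z2| = sqrt(4^2 + 9^2) = sqrt(97)
Step 3: |z1*z2| = |z1|*|z2| = sqrt(265) * sqrt(97) = sqrt(265 * 97) = sqrt(25705)
Step 4: = 160.3278

160.3278


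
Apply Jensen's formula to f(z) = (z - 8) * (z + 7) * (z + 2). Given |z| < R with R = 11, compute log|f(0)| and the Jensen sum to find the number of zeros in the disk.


Jensen's formula: (1/2pi)*integral log|f(Re^it)|dt = log|f(0)| + sum_{|a_k|<R} log(R/|a_k|)
Step 1: f(0) = (-8) * 7 * 2 = -112
Step 2: log|f(0)| = log|8| + log|-7| + log|-2| = 4.7185
Step 3: Zeros inside |z| < 11: 8, -7, -2
Step 4: Jensen sum = log(11/8) + log(11/7) + log(11/2) = 2.4752
Step 5: n(R) = number of terms in the Jensen sum = count of zeros inside |z| < 11 = 3

3


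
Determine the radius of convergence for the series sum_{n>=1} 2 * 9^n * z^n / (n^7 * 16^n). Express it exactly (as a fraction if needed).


Step 1: General term a_n = 2 * 9^n / (n^7 * 16^n)
Step 2: By the root test, |a_n|^(1/n) = 2^(1/n) * 9 / (n^(7/n) * 16) -> 9/16 as n -> infinity (since 2^(1/n) -> 1 and n^(7/n) -> 1)
Step 3: R = 1/lim|a_n|^(1/n) = 16/9

16/9


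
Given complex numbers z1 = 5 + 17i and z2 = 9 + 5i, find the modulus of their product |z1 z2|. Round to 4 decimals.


Step 1: |z1| = sqrt(5^2 + 17^2) = sqrt(314)
Step 2: |z2| = sqrt(9^2 + 5^2) = sqrt(106)
Step 3: |z1*z2| = |z1|*|z2| = sqrt(314) * sqrt(106) = sqrt(314 * 106) = sqrt(33284)
Step 4: = 182.439

182.439


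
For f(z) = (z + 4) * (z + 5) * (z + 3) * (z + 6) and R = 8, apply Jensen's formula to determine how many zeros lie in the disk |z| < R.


Jensen's formula: (1/2pi)*integral log|f(Re^it)|dt = log|f(0)| + sum_{|a_k|<R} log(R/|a_k|)
Step 1: f(0) = 4 * 5 * 3 * 6 = 360
Step 2: log|f(0)| = log|-4| + log|-5| + log|-3| + log|-6| = 5.8861
Step 3: Zeros inside |z| < 8: -4, -5, -3, -6
Step 4: Jensen sum = log(8/4) + log(8/5) + log(8/3) + log(8/6) = 2.4317
Step 5: n(R) = number of terms in the Jensen sum = count of zeros inside |z| < 8 = 4

4


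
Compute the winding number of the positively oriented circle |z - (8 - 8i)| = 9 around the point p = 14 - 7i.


Step 1: Center c = (8, -8), radius = 9
Step 2: |p - c|^2 = 6^2 + 1^2 = 37
Step 3: r^2 = 81
Step 4: |p-c| < r so winding number = 1

1


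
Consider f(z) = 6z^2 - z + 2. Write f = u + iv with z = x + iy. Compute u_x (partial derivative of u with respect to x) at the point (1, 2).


Step 1: f(z) = 6(x+iy)^2 - (x+iy) + 2
Step 2: u = 6(x^2 - y^2) - x + 2
Step 3: u_x = 12x - 1
Step 4: At (1, 2): u_x = 12 - 1 = 11

11


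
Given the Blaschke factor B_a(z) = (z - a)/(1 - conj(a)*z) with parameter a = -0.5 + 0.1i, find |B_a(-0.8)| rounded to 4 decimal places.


Step 1: Numerator z0 - a = -0.8 - (-0.5 + 0.1i) = -0.3 - 0.1i
Step 2: Denominator 1 - conj(a)*z0 = 1 - (-0.5 - 0.1i)*(-0.8) = 0.6 - 0.08i
Step 3: |z0 - a|^2 = (-0.3)^2 + (-0.1)^2 = 0.1; |1 - conj(a)*z0|^2 = 0.6^2 + (-0.08)^2 = 0.3664
Step 4: |B_a(-0.8)| = sqrt(0.1 / 0.3664) = sqrt(0.272926)
Step 5: = 0.5224

0.5224


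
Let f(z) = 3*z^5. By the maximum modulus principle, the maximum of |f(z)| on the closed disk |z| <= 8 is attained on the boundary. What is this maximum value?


Step 1: On |z| = 8, |f(z)| = 3 * |z|^5 = 3 * 8^5
Step 2: By maximum modulus principle, maximum is on boundary.
Step 3: Maximum = 3 * 32768 = 98304

98304


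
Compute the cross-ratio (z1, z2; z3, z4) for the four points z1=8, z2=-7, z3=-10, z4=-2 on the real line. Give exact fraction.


Step 1: (z1-z3)(z2-z4) = 18 * (-5) = -90
Step 2: (z1-z4)(z2-z3) = 10 * 3 = 30
Step 3: Cross-ratio = -90/30 = -3

-3


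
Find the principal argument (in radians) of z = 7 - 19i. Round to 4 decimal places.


Step 1: z = 7 - 19i
Step 2: arg(z) = atan2(-19, 7)
Step 3: arg(z) = -1.2178

-1.2178


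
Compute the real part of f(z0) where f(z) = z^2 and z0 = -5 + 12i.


Step 1: z0 = -5 + 12i
Step 2: z0^2 = (-5)^2 - 12^2 - 120i
Step 3: real part = 25 - 144 = -119

-119


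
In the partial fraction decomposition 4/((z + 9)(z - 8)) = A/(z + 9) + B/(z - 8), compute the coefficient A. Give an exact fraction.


Step 1: Multiply both sides by (z + 9) and set z = -9
Step 2: A = 4 / (-9 - 8)
Step 3: A = 4 / (-17)
Step 4: A = -4/17

-4/17


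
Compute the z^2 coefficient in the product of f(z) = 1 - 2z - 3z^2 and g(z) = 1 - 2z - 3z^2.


Step 1: z^2 term in f*g comes from: (1)*(-3z^2) + (-2z)*(-2z) + (-3z^2)*(1)
Step 2: = -3 + 4 - 3
Step 3: = -2

-2


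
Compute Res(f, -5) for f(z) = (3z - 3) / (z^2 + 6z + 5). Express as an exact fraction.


Step 1: Q(z) = z^2 + 6z + 5 = (z + 5)(z + 1)
Step 2: Q'(z) = 2z + 6
Step 3: Q'(-5) = -4, P(-5) = -18
Step 4: Res = P(-5)/Q'(-5) = -18/(-4) = 9/2

9/2


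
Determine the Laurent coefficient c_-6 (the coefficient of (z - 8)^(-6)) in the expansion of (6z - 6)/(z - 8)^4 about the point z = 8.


Step 1: Write the numerator in powers of (z - 8): 6z - 6 = 6(z - 8) + (6*8 - 6) = 6(z - 8) + 42
Step 2: Divide by (z - 8)^4: f(z) = 42(z - 8)^(-4) + 6(z - 8)^(-3)
Step 3: This finite sum is the Laurent series of f about z = 8.
Step 4: Only the powers -4 and -3 appear, so the coefficient of (z - 8)^(-6) = 0

0


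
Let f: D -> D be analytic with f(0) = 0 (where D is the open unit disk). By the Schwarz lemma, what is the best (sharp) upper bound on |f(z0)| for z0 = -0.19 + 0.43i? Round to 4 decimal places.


Step 1: Schwarz lemma: if f: D -> D is analytic with f(0) = 0, then |f(z)| <= |z| for all z in D, and this is sharp (f(z) = z).
Step 2: |z0|^2 = (-0.19)^2 + 0.43^2 = 0.221
Step 3: |z0| = sqrt(0.221) = 0.470106
Step 4: Best bound = |z0| = 0.4701

0.4701


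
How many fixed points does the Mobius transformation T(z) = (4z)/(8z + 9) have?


Step 1: Fixed points satisfy T(z) = z
Step 2: 8z^2 + 5z = 0
Step 3: Discriminant = 5^2 - 4*8*0 = 25
Step 4: Number of fixed points = 2

2


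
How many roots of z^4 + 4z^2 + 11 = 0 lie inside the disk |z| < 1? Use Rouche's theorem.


Step 1: On |z| = 1 the three terms have sizes |z^4| = 1^4 = 1, |4z^2| = 4*1^2 = 4, |11| = 11
Step 2: The dominant term is g(z) = 11; let h(z) = z^4 + 4z^2 so f = g + h
Step 3: On |z| = 1: |g| = 11 and |h| <= 1 + 4 = 5
Step 4: Since 11 > 5, |h| < |g| on |z| = 1, so by Rouche f has the same number of zeros as g inside |z| < 1
Step 5: g(z) = 11 is a nonzero constant with no zeros inside |z| < 1. Answer = 0

0


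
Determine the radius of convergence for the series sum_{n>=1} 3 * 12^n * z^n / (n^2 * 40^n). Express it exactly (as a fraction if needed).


Step 1: General term a_n = 3 * 12^n / (n^2 * 40^n)
Step 2: By the root test, |a_n|^(1/n) = 3^(1/n) * 12 / (n^(2/n) * 40) -> 12/40 as n -> infinity (since 3^(1/n) -> 1 and n^(2/n) -> 1)
Step 3: R = 1/lim|a_n|^(1/n) = 40/12 = 10/3

10/3


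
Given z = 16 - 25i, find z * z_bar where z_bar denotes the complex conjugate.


Step 1: conj(z) = 16 + 25i
Step 2: z * conj(z) = 16^2 + (-25)^2
Step 3: = 256 + 625 = 881

881


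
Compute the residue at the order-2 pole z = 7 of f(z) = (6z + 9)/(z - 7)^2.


Step 1: Pole of order 2 at z = 7
Step 2: Res = lim d/dz [(z - 7)^2 * f(z)] as z -> 7
Step 3: (z - 7)^2 * f(z) = 6z + 9
Step 4: d/dz[6z + 9] = 6

6


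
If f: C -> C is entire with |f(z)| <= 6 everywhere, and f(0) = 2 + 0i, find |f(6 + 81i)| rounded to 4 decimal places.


Step 1: By Liouville's theorem, a bounded entire function is constant.
Step 2: f(z) = f(0) = 2 + 0i for all z.
Step 3: |f(w)| = |2 + 0i| = sqrt(4 + 0)
Step 4: = 2.0

2.0


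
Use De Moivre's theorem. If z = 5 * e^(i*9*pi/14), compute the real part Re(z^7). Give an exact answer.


Step 1: By De Moivre's theorem, z^7 = 5^7 * e^(i*7*9*pi/14) = 78125 * (cos(9*pi/2) + i*sin(9*pi/2))
Step 2: |z|^7 = 5^7 = 78125
Step 3: Reduce the angle mod 2*pi: 9*pi/2 - 4*pi = pi/2
Step 4: cos(pi/2) = 0
Step 5: Re(z^7) = 78125 * 0 = 0

0


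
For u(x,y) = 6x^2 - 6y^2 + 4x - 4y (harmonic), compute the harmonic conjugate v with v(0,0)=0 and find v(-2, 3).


Step 1: v_x = -u_y = 12y + 4
Step 2: v_y = u_x = 12x + 4
Step 3: v = 12xy + 4x + 4y + C
Step 4: v(0,0) = 0 => C = 0
Step 5: v(-2, 3) = -68

-68


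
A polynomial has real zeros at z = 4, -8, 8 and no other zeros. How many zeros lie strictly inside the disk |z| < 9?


Step 1: Check each root:
  z = 4: |4| = 4 < 9
  z = -8: |-8| = 8 < 9
  z = 8: |8| = 8 < 9
Step 2: Count = 3

3


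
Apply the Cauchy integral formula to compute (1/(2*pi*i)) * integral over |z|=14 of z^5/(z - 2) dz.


Step 1: f(z) = z^5, a = 2 is inside |z| = 14
Step 2: By Cauchy integral formula: (1/(2pi*i)) * integral = f(a)
Step 3: f(2) = 2^5 = 32

32


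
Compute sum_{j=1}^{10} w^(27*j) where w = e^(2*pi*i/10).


Step 1: The sum sum_{j=1}^{n} w^(k*j) equals n if n | k, else 0.
Step 2: Here n = 10, k = 27
Step 3: Does n divide k? 10 | 27 -> False
Step 4: Sum = 0

0


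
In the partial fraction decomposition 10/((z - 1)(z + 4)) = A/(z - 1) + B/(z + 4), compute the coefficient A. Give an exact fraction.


Step 1: Multiply both sides by (z - 1) and set z = 1
Step 2: A = 10 / (1 + 4)
Step 3: A = 10 / 5
Step 4: A = 2

2


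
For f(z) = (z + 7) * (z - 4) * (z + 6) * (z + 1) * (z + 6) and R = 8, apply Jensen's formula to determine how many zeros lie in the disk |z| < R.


Jensen's formula: (1/2pi)*integral log|f(Re^it)|dt = log|f(0)| + sum_{|a_k|<R} log(R/|a_k|)
Step 1: f(0) = 7 * (-4) * 6 * 1 * 6 = -1008
Step 2: log|f(0)| = log|-7| + log|4| + log|-6| + log|-1| + log|-6| = 6.9157
Step 3: Zeros inside |z| < 8: -7, 4, -6, -1, -6
Step 4: Jensen sum = log(8/7) + log(8/4) + log(8/6) + log(8/1) + log(8/6) = 3.4815
Step 5: n(R) = number of terms in the Jensen sum = count of zeros inside |z| < 8 = 5

5


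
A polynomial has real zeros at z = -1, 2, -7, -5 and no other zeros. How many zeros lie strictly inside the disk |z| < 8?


Step 1: Check each root:
  z = -1: |-1| = 1 < 8
  z = 2: |2| = 2 < 8
  z = -7: |-7| = 7 < 8
  z = -5: |-5| = 5 < 8
Step 2: Count = 4

4


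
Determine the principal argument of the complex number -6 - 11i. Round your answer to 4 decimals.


Step 1: z = -6 - 11i
Step 2: arg(z) = atan2(-11, -6)
Step 3: arg(z) = -2.0701

-2.0701


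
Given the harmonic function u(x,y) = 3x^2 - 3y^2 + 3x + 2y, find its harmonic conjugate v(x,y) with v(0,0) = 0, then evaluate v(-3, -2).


Step 1: v_x = -u_y = 6y - 2
Step 2: v_y = u_x = 6x + 3
Step 3: v = 6xy - 2x + 3y + C
Step 4: v(0,0) = 0 => C = 0
Step 5: v(-3, -2) = 36

36


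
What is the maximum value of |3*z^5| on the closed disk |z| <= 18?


Step 1: On |z| = 18, |f(z)| = 3 * |z|^5 = 3 * 18^5
Step 2: By maximum modulus principle, maximum is on boundary.
Step 3: Maximum = 3 * 1889568 = 5668704

5668704


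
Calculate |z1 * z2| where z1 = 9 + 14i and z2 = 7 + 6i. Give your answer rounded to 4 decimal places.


Step 1: |z1| = sqrt(9^2 + 14^2) = sqrt(277)
Step 2: |z2| = sqrt(7^2 + 6^2) = sqrt(85)
Step 3: |z1*z2| = |z1|*|z2| = sqrt(277) * sqrt(85) = sqrt(277 * 85) = sqrt(23545)
Step 4: = 153.4438

153.4438


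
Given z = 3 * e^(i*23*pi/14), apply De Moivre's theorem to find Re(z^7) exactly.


Step 1: By De Moivre's theorem, z^7 = 3^7 * e^(i*7*23*pi/14) = 2187 * (cos(23*pi/2) + i*sin(23*pi/2))
Step 2: |z|^7 = 3^7 = 2187
Step 3: Reduce the angle mod 2*pi: 23*pi/2 - 10*pi = 3*pi/2
Step 4: cos(3*pi/2) = 0
Step 5: Re(z^7) = 2187 * 0 = 0

0


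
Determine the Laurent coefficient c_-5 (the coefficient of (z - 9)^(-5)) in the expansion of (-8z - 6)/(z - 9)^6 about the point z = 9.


Step 1: Write the numerator in powers of (z - 9): -8z - 6 = -8(z - 9) + (-8*9 - 6) = -8(z - 9) - 78
Step 2: Divide by (z - 9)^6: f(z) = -78(z - 9)^(-6) - 8(z - 9)^(-5)
Step 3: This finite sum is the Laurent series of f about z = 9.
Step 4: Coefficient of (z - 9)^(-5) = coefficient of (z - 9) in the re-centred numerator = -8

-8


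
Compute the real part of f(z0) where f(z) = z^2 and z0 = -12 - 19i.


Step 1: z0 = -12 - 19i
Step 2: z0^2 = (-12)^2 - (-19)^2 + 456i
Step 3: real part = 144 - 361 = -217

-217


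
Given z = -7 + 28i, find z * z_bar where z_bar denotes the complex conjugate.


Step 1: conj(z) = -7 - 28i
Step 2: z * conj(z) = (-7)^2 + 28^2
Step 3: = 49 + 784 = 833

833


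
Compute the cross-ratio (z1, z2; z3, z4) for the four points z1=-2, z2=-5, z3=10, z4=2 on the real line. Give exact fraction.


Step 1: (z1-z3)(z2-z4) = (-12) * (-7) = 84
Step 2: (z1-z4)(z2-z3) = (-4) * (-15) = 60
Step 3: Cross-ratio = 84/60 = 7/5

7/5


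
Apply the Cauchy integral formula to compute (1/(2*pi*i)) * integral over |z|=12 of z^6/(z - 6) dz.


Step 1: f(z) = z^6, a = 6 is inside |z| = 12
Step 2: By Cauchy integral formula: (1/(2pi*i)) * integral = f(a)
Step 3: f(6) = 6^6 = 46656

46656


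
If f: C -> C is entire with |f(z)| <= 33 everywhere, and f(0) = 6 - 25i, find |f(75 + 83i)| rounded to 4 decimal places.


Step 1: By Liouville's theorem, a bounded entire function is constant.
Step 2: f(z) = f(0) = 6 - 25i for all z.
Step 3: |f(w)| = |6 - 25i| = sqrt(36 + 625)
Step 4: = 25.7099

25.7099


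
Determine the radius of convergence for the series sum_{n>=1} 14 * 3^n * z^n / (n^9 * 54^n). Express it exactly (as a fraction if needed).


Step 1: General term a_n = 14 * 3^n / (n^9 * 54^n)
Step 2: By the root test, |a_n|^(1/n) = 14^(1/n) * 3 / (n^(9/n) * 54) -> 3/54 as n -> infinity (since 14^(1/n) -> 1 and n^(9/n) -> 1)
Step 3: R = 1/lim|a_n|^(1/n) = 54/3 = 18

18


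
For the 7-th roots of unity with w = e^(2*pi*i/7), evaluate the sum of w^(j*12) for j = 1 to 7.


Step 1: The sum sum_{j=1}^{n} w^(k*j) equals n if n | k, else 0.
Step 2: Here n = 7, k = 12
Step 3: Does n divide k? 7 | 12 -> False
Step 4: Sum = 0

0


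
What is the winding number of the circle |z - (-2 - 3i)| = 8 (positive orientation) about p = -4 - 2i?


Step 1: Center c = (-2, -3), radius = 8
Step 2: |p - c|^2 = (-2)^2 + 1^2 = 5
Step 3: r^2 = 64
Step 4: |p-c| < r so winding number = 1

1


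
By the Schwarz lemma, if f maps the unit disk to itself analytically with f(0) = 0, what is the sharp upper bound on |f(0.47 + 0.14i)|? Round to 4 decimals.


Step 1: Schwarz lemma: if f: D -> D is analytic with f(0) = 0, then |f(z)| <= |z| for all z in D, and this is sharp (f(z) = z).
Step 2: |z0|^2 = 0.47^2 + 0.14^2 = 0.2405
Step 3: |z0| = sqrt(0.2405) = 0.490408
Step 4: Best bound = |z0| = 0.4904

0.4904


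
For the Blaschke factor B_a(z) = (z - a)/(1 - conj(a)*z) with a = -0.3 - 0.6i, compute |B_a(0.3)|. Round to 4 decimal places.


Step 1: Numerator z0 - a = 0.3 - (-0.3 - 0.6i) = 0.6 + 0.6i
Step 2: Denominator 1 - conj(a)*z0 = 1 - (-0.3 + 0.6i)*0.3 = 1.09 - 0.18i
Step 3: |z0 - a|^2 = 0.6^2 + 0.6^2 = 0.72; |1 - conj(a)*z0|^2 = 1.09^2 + (-0.18)^2 = 1.2205
Step 4: |B_a(0.3)| = sqrt(0.72 / 1.2205) = sqrt(0.589922)
Step 5: = 0.7681

0.7681


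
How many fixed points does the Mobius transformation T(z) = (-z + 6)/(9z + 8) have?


Step 1: Fixed points satisfy T(z) = z
Step 2: 9z^2 + 9z - 6 = 0
Step 3: Discriminant = 9^2 - 4*9*(-6) = 297
Step 4: Number of fixed points = 2

2


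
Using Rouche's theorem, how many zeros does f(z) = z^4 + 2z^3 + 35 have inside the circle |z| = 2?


Step 1: On |z| = 2 the three terms have sizes |z^4| = 2^4 = 16, |2z^3| = 2*2^3 = 16, |35| = 35
Step 2: The dominant term is g(z) = 35; let h(z) = z^4 + 2z^3 so f = g + h
Step 3: On |z| = 2: |g| = 35 and |h| <= 16 + 16 = 32
Step 4: Since 35 > 32, |h| < |g| on |z| = 2, so by Rouche f has the same number of zeros as g inside |z| < 2
Step 5: g(z) = 35 is a nonzero constant with no zeros inside |z| < 2. Answer = 0

0


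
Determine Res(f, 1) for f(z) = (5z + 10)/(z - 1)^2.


Step 1: Pole of order 2 at z = 1
Step 2: Res = lim d/dz [(z - 1)^2 * f(z)] as z -> 1
Step 3: (z - 1)^2 * f(z) = 5z + 10
Step 4: d/dz[5z + 10] = 5

5


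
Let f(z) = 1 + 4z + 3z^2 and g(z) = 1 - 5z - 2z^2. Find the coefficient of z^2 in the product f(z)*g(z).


Step 1: z^2 term in f*g comes from: (1)*(-2z^2) + (4z)*(-5z) + (3z^2)*(1)
Step 2: = -2 - 20 + 3
Step 3: = -19

-19


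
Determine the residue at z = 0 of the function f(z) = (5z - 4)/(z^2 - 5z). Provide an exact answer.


Step 1: Q(z) = z^2 - 5z = (z)(z - 5)
Step 2: Q'(z) = 2z - 5
Step 3: Q'(0) = -5, P(0) = -4
Step 4: Res = P(0)/Q'(0) = -4/(-5) = 4/5

4/5


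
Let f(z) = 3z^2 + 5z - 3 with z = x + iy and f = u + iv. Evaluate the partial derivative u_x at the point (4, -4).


Step 1: f(z) = 3(x+iy)^2 + 5(x+iy) - 3
Step 2: u = 3(x^2 - y^2) + 5x - 3
Step 3: u_x = 6x + 5
Step 4: At (4, -4): u_x = 24 + 5 = 29

29


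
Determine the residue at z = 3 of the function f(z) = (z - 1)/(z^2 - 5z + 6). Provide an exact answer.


Step 1: Q(z) = z^2 - 5z + 6 = (z - 3)(z - 2)
Step 2: Q'(z) = 2z - 5
Step 3: Q'(3) = 1, P(3) = 2
Step 4: Res = P(3)/Q'(3) = 2/1 = 2

2


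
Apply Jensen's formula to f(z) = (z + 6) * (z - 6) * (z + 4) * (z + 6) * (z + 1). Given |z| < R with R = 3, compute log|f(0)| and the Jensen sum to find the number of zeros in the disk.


Jensen's formula: (1/2pi)*integral log|f(Re^it)|dt = log|f(0)| + sum_{|a_k|<R} log(R/|a_k|)
Step 1: f(0) = 6 * (-6) * 4 * 6 * 1 = -864
Step 2: log|f(0)| = log|-6| + log|6| + log|-4| + log|-6| + log|-1| = 6.7616
Step 3: Zeros inside |z| < 3: -1
Step 4: Jensen sum = log(3/1) = 1.0986
Step 5: n(R) = number of terms in the Jensen sum = count of zeros inside |z| < 3 = 1

1


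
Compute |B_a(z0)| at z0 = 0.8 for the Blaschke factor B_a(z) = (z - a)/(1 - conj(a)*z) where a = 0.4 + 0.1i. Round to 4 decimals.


Step 1: Numerator z0 - a = 0.8 - (0.4 + 0.1i) = 0.4 - 0.1i
Step 2: Denominator 1 - conj(a)*z0 = 1 - (0.4 - 0.1i)*0.8 = 0.68 + 0.08i
Step 3: |z0 - a|^2 = 0.4^2 + (-0.1)^2 = 0.17; |1 - conj(a)*z0|^2 = 0.68^2 + 0.08^2 = 0.4688
Step 4: |B_a(0.8)| = sqrt(0.17 / 0.4688) = sqrt(0.362628)
Step 5: = 0.6022

0.6022


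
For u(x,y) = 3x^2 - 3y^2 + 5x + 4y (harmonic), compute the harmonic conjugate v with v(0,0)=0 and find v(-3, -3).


Step 1: v_x = -u_y = 6y - 4
Step 2: v_y = u_x = 6x + 5
Step 3: v = 6xy - 4x + 5y + C
Step 4: v(0,0) = 0 => C = 0
Step 5: v(-3, -3) = 51

51


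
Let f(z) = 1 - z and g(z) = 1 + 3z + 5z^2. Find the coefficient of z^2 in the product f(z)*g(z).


Step 1: z^2 term in f*g comes from: (1)*(5z^2) + (-z)*(3z) + (0)*(1)
Step 2: = 5 - 3 + 0
Step 3: = 2

2


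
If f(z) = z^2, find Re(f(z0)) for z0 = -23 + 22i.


Step 1: z0 = -23 + 22i
Step 2: z0^2 = (-23)^2 - 22^2 - 1012i
Step 3: real part = 529 - 484 = 45

45


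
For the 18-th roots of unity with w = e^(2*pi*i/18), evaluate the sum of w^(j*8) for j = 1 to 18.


Step 1: The sum sum_{j=1}^{n} w^(k*j) equals n if n | k, else 0.
Step 2: Here n = 18, k = 8
Step 3: Does n divide k? 18 | 8 -> False
Step 4: Sum = 0

0


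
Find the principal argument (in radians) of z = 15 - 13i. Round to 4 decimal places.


Step 1: z = 15 - 13i
Step 2: arg(z) = atan2(-13, 15)
Step 3: arg(z) = -0.7141

-0.7141


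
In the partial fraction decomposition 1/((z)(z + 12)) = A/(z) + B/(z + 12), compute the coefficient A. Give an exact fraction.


Step 1: Multiply both sides by (z) and set z = 0
Step 2: A = 1 / (0 + 12)
Step 3: A = 1 / 12
Step 4: A = 1/12

1/12


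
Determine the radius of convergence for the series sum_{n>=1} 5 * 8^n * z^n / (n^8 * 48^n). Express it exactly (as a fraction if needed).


Step 1: General term a_n = 5 * 8^n / (n^8 * 48^n)
Step 2: By the root test, |a_n|^(1/n) = 5^(1/n) * 8 / (n^(8/n) * 48) -> 8/48 as n -> infinity (since 5^(1/n) -> 1 and n^(8/n) -> 1)
Step 3: R = 1/lim|a_n|^(1/n) = 48/8 = 6

6


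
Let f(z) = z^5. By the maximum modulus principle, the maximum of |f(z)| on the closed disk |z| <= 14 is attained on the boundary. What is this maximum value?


Step 1: On |z| = 14, |f(z)| = |z|^5 = 14^5
Step 2: By maximum modulus principle, maximum is on boundary.
Step 3: Maximum = 537824 = 537824

537824


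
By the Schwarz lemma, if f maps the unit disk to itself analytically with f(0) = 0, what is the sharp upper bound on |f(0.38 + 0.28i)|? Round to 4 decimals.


Step 1: Schwarz lemma: if f: D -> D is analytic with f(0) = 0, then |f(z)| <= |z| for all z in D, and this is sharp (f(z) = z).
Step 2: |z0|^2 = 0.38^2 + 0.28^2 = 0.2228
Step 3: |z0| = sqrt(0.2228) = 0.472017
Step 4: Best bound = |z0| = 0.472

0.472


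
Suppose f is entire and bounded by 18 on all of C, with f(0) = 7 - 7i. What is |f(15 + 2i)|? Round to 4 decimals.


Step 1: By Liouville's theorem, a bounded entire function is constant.
Step 2: f(z) = f(0) = 7 - 7i for all z.
Step 3: |f(w)| = |7 - 7i| = sqrt(49 + 49)
Step 4: = 9.8995

9.8995


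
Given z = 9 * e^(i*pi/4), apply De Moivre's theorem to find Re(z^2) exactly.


Step 1: By De Moivre's theorem, z^2 = 9^2 * e^(i*2*pi/4) = 81 * (cos(pi/2) + i*sin(pi/2))
Step 2: |z|^2 = 9^2 = 81
Step 3: The angle pi/2 already lies in [0, 2*pi)
Step 4: cos(pi/2) = 0
Step 5: Re(z^2) = 81 * 0 = 0

0


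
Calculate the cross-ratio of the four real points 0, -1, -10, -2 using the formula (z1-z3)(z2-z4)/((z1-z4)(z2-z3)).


Step 1: (z1-z3)(z2-z4) = 10 * 1 = 10
Step 2: (z1-z4)(z2-z3) = 2 * 9 = 18
Step 3: Cross-ratio = 10/18 = 5/9

5/9


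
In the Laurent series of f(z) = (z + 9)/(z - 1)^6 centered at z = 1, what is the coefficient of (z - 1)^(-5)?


Step 1: Write the numerator in powers of (z - 1): z + 9 = (z - 1) + (1*1 + 9) = (z - 1) + 10
Step 2: Divide by (z - 1)^6: f(z) = 10(z - 1)^(-6) + (z - 1)^(-5)
Step 3: This finite sum is the Laurent series of f about z = 1.
Step 4: Coefficient of (z - 1)^(-5) = coefficient of (z - 1) in the re-centred numerator = 1

1


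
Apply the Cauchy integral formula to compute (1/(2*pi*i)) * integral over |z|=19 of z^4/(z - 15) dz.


Step 1: f(z) = z^4, a = 15 is inside |z| = 19
Step 2: By Cauchy integral formula: (1/(2pi*i)) * integral = f(a)
Step 3: f(15) = 15^4 = 50625

50625


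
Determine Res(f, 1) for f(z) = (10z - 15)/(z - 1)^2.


Step 1: Pole of order 2 at z = 1
Step 2: Res = lim d/dz [(z - 1)^2 * f(z)] as z -> 1
Step 3: (z - 1)^2 * f(z) = 10z - 15
Step 4: d/dz[10z - 15] = 10

10


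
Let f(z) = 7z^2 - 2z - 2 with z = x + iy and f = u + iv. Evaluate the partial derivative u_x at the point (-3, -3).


Step 1: f(z) = 7(x+iy)^2 - 2(x+iy) - 2
Step 2: u = 7(x^2 - y^2) - 2x - 2
Step 3: u_x = 14x - 2
Step 4: At (-3, -3): u_x = -42 - 2 = -44

-44


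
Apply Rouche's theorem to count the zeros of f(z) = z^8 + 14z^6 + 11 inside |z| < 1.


Step 1: On |z| = 1 the three terms have sizes |z^8| = 1^8 = 1, |14z^6| = 14*1^6 = 14, |11| = 11
Step 2: The dominant term is g(z) = 14z^6; let h(z) = z^8 + 11 so f = g + h
Step 3: On |z| = 1: |g| = 14 and |h| <= 1 + 11 = 12
Step 4: Since 14 > 12, |h| < |g| on |z| = 1, so by Rouche f has the same number of zeros as g inside |z| < 1
Step 5: g(z) = 14z^6 has 6 zeros (at the origin, multiplicity 6) inside |z| < 1. Answer = 6

6


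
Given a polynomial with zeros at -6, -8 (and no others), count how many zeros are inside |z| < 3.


Step 1: Check each root:
  z = -6: |-6| = 6 >= 3
  z = -8: |-8| = 8 >= 3
Step 2: Count = 0

0


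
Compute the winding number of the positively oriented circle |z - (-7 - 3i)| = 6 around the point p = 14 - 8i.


Step 1: Center c = (-7, -3), radius = 6
Step 2: |p - c|^2 = 21^2 + (-5)^2 = 466
Step 3: r^2 = 36
Step 4: |p-c| > r so winding number = 0

0


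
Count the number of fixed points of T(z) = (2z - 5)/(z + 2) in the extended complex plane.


Step 1: Fixed points satisfy T(z) = z
Step 2: z^2 + 5 = 0
Step 3: Discriminant = 0^2 - 4*1*5 = -20
Step 4: Number of fixed points = 2

2


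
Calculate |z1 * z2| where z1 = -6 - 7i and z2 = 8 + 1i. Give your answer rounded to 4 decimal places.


Step 1: |z1| = sqrt((-6)^2 + (-7)^2) = sqrt(85)
Step 2: |z2| = sqrt(8^2 + 1^2) = sqrt(65)
Step 3: |z1*z2| = |z1|*|z2| = sqrt(85) * sqrt(65) = sqrt(85 * 65) = sqrt(5525)
Step 4: = 74.3303

74.3303


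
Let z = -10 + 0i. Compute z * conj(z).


Step 1: conj(z) = -10 - 0i
Step 2: z * conj(z) = (-10)^2 + 0^2
Step 3: = 100 + 0 = 100

100


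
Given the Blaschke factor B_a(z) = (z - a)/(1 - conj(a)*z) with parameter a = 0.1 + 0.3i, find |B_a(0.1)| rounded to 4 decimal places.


Step 1: Numerator z0 - a = 0.1 - (0.1 + 0.3i) = 0 - 0.3i
Step 2: Denominator 1 - conj(a)*z0 = 1 - (0.1 - 0.3i)*0.1 = 0.99 + 0.03i
Step 3: |z0 - a|^2 = 0^2 + (-0.3)^2 = 0.09; |1 - conj(a)*z0|^2 = 0.99^2 + 0.03^2 = 0.981
Step 4: |B_a(0.1)| = sqrt(0.09 / 0.981) = sqrt(0.091743)
Step 5: = 0.3029

0.3029


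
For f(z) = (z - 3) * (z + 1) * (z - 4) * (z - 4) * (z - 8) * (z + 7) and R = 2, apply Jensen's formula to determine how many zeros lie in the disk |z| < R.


Jensen's formula: (1/2pi)*integral log|f(Re^it)|dt = log|f(0)| + sum_{|a_k|<R} log(R/|a_k|)
Step 1: f(0) = (-3) * 1 * (-4) * (-4) * (-8) * 7 = 2688
Step 2: log|f(0)| = log|3| + log|-1| + log|4| + log|4| + log|8| + log|-7| = 7.8966
Step 3: Zeros inside |z| < 2: -1
Step 4: Jensen sum = log(2/1) = 0.6931
Step 5: n(R) = number of terms in the Jensen sum = count of zeros inside |z| < 2 = 1

1


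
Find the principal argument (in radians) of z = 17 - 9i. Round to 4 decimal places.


Step 1: z = 17 - 9i
Step 2: arg(z) = atan2(-9, 17)
Step 3: arg(z) = -0.4869

-0.4869


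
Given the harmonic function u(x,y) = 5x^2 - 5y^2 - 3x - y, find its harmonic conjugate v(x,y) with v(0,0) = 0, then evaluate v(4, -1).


Step 1: v_x = -u_y = 10y + 1
Step 2: v_y = u_x = 10x - 3
Step 3: v = 10xy + x - 3y + C
Step 4: v(0,0) = 0 => C = 0
Step 5: v(4, -1) = -33

-33


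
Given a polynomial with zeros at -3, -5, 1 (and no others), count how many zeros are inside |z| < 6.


Step 1: Check each root:
  z = -3: |-3| = 3 < 6
  z = -5: |-5| = 5 < 6
  z = 1: |1| = 1 < 6
Step 2: Count = 3

3


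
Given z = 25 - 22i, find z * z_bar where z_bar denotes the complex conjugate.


Step 1: conj(z) = 25 + 22i
Step 2: z * conj(z) = 25^2 + (-22)^2
Step 3: = 625 + 484 = 1109

1109


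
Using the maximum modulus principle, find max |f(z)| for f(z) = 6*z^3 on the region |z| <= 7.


Step 1: On |z| = 7, |f(z)| = 6 * |z|^3 = 6 * 7^3
Step 2: By maximum modulus principle, maximum is on boundary.
Step 3: Maximum = 6 * 343 = 2058

2058


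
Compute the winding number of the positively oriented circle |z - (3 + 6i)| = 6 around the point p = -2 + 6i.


Step 1: Center c = (3, 6), radius = 6
Step 2: |p - c|^2 = (-5)^2 + 0^2 = 25
Step 3: r^2 = 36
Step 4: |p-c| < r so winding number = 1

1


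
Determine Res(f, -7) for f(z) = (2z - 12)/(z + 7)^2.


Step 1: Pole of order 2 at z = -7
Step 2: Res = lim d/dz [(z + 7)^2 * f(z)] as z -> -7
Step 3: (z + 7)^2 * f(z) = 2z - 12
Step 4: d/dz[2z - 12] = 2

2


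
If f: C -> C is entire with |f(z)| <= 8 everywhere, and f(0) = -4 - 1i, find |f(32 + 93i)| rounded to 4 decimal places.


Step 1: By Liouville's theorem, a bounded entire function is constant.
Step 2: f(z) = f(0) = -4 - 1i for all z.
Step 3: |f(w)| = |-4 - 1i| = sqrt(16 + 1)
Step 4: = 4.1231

4.1231


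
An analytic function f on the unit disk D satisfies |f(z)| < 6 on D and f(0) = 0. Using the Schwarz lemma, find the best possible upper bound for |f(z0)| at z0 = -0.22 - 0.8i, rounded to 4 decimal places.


Step 1: g = f/6 maps D -> D with g(0) = 0, so by the Schwarz lemma |g(z)| <= |z|, i.e. |f(z)| <= 6|z|; this is sharp (f(z) = 6z).
Step 2: |z0|^2 = (-0.22)^2 + (-0.8)^2 = 0.6884
Step 3: |z0| = sqrt(0.6884) = 0.829699
Step 4: Best bound = 6 * |z0| = 6 * 0.829699 = 4.9782

4.9782


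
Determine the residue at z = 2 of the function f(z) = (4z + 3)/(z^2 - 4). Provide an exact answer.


Step 1: Q(z) = z^2 - 4 = (z - 2)(z + 2)
Step 2: Q'(z) = 2z
Step 3: Q'(2) = 4, P(2) = 11
Step 4: Res = P(2)/Q'(2) = 11/4 = 11/4

11/4


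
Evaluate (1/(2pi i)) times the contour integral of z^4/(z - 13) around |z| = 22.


Step 1: f(z) = z^4, a = 13 is inside |z| = 22
Step 2: By Cauchy integral formula: (1/(2pi*i)) * integral = f(a)
Step 3: f(13) = 13^4 = 28561

28561


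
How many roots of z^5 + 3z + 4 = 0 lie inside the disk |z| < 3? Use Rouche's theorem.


Step 1: On |z| = 3 the three terms have sizes |z^5| = 3^5 = 243, |3z| = 3*3 = 9, |4| = 4
Step 2: The dominant term is g(z) = z^5; let h(z) = 3z + 4 so f = g + h
Step 3: On |z| = 3: |g| = 243 and |h| <= 9 + 4 = 13
Step 4: Since 243 > 13, |h| < |g| on |z| = 3, so by Rouche f has the same number of zeros as g inside |z| < 3
Step 5: g(z) = z^5 has 5 zeros (all at the origin) inside |z| < 3. Answer = 5

5


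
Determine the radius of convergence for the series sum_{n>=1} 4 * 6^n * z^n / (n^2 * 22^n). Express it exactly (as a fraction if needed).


Step 1: General term a_n = 4 * 6^n / (n^2 * 22^n)
Step 2: By the root test, |a_n|^(1/n) = 4^(1/n) * 6 / (n^(2/n) * 22) -> 6/22 as n -> infinity (since 4^(1/n) -> 1 and n^(2/n) -> 1)
Step 3: R = 1/lim|a_n|^(1/n) = 22/6 = 11/3

11/3


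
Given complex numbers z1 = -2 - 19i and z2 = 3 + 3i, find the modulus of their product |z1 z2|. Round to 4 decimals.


Step 1: |z1| = sqrt((-2)^2 + (-19)^2) = sqrt(365)
Step 2: |z2| = sqrt(3^2 + 3^2) = sqrt(18)
Step 3: |z1*z2| = |z1|*|z2| = sqrt(365) * sqrt(18) = sqrt(365 * 18) = sqrt(6570)
Step 4: = 81.0555

81.0555


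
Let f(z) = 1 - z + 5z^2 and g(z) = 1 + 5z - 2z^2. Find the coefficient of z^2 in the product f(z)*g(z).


Step 1: z^2 term in f*g comes from: (1)*(-2z^2) + (-z)*(5z) + (5z^2)*(1)
Step 2: = -2 - 5 + 5
Step 3: = -2

-2


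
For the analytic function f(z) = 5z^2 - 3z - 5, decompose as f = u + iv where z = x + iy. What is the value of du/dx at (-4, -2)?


Step 1: f(z) = 5(x+iy)^2 - 3(x+iy) - 5
Step 2: u = 5(x^2 - y^2) - 3x - 5
Step 3: u_x = 10x - 3
Step 4: At (-4, -2): u_x = -40 - 3 = -43

-43


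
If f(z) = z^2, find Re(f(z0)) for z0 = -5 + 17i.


Step 1: z0 = -5 + 17i
Step 2: z0^2 = (-5)^2 - 17^2 - 170i
Step 3: real part = 25 - 289 = -264

-264


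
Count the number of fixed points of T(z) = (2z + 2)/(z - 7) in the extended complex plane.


Step 1: Fixed points satisfy T(z) = z
Step 2: z^2 - 9z - 2 = 0
Step 3: Discriminant = (-9)^2 - 4*1*(-2) = 89
Step 4: Number of fixed points = 2

2


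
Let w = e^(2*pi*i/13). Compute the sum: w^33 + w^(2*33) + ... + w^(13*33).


Step 1: The sum sum_{j=1}^{n} w^(k*j) equals n if n | k, else 0.
Step 2: Here n = 13, k = 33
Step 3: Does n divide k? 13 | 33 -> False
Step 4: Sum = 0

0


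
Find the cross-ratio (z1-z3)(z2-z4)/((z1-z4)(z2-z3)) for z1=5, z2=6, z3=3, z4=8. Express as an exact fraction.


Step 1: (z1-z3)(z2-z4) = 2 * (-2) = -4
Step 2: (z1-z4)(z2-z3) = (-3) * 3 = -9
Step 3: Cross-ratio = 4/9 = 4/9

4/9


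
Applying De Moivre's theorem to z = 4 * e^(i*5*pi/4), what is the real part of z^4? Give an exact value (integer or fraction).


Step 1: By De Moivre's theorem, z^4 = 4^4 * e^(i*4*5*pi/4) = 256 * (cos(5*pi) + i*sin(5*pi))
Step 2: |z|^4 = 4^4 = 256
Step 3: Reduce the angle mod 2*pi: 5*pi - 4*pi = pi
Step 4: cos(pi) = -1
Step 5: Re(z^4) = 256 * (-1) = -256

-256


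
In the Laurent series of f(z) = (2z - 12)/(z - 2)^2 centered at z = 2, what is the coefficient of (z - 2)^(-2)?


Step 1: Write the numerator in powers of (z - 2): 2z - 12 = 2(z - 2) + (2*2 - 12) = 2(z - 2) - 8
Step 2: Divide by (z - 2)^2: f(z) = -8(z - 2)^(-2) + 2(z - 2)^(-1)
Step 3: This finite sum is the Laurent series of f about z = 2.
Step 4: Coefficient of (z - 2)^(-2) = 2*2 - 12 = -8

-8


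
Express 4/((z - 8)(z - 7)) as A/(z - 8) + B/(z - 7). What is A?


Step 1: Multiply both sides by (z - 8) and set z = 8
Step 2: A = 4 / (8 - 7)
Step 3: A = 4 / 1
Step 4: A = 4

4


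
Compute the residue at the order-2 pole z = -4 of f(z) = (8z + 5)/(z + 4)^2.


Step 1: Pole of order 2 at z = -4
Step 2: Res = lim d/dz [(z + 4)^2 * f(z)] as z -> -4
Step 3: (z + 4)^2 * f(z) = 8z + 5
Step 4: d/dz[8z + 5] = 8

8


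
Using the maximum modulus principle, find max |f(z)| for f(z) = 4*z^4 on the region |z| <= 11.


Step 1: On |z| = 11, |f(z)| = 4 * |z|^4 = 4 * 11^4
Step 2: By maximum modulus principle, maximum is on boundary.
Step 3: Maximum = 4 * 14641 = 58564

58564


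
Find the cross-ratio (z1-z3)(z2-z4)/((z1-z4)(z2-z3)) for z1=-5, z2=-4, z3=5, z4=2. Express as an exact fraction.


Step 1: (z1-z3)(z2-z4) = (-10) * (-6) = 60
Step 2: (z1-z4)(z2-z3) = (-7) * (-9) = 63
Step 3: Cross-ratio = 60/63 = 20/21

20/21


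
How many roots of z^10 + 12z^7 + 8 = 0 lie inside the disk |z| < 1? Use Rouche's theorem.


Step 1: On |z| = 1 the three terms have sizes |z^10| = 1^10 = 1, |12z^7| = 12*1^7 = 12, |8| = 8
Step 2: The dominant term is g(z) = 12z^7; let h(z) = z^10 + 8 so f = g + h
Step 3: On |z| = 1: |g| = 12 and |h| <= 1 + 8 = 9
Step 4: Since 12 > 9, |h| < |g| on |z| = 1, so by Rouche f has the same number of zeros as g inside |z| < 1
Step 5: g(z) = 12z^7 has 7 zeros (at the origin, multiplicity 7) inside |z| < 1. Answer = 7

7


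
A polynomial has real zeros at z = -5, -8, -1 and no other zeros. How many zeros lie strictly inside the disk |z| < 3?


Step 1: Check each root:
  z = -5: |-5| = 5 >= 3
  z = -8: |-8| = 8 >= 3
  z = -1: |-1| = 1 < 3
Step 2: Count = 1

1


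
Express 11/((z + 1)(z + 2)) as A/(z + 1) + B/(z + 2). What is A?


Step 1: Multiply both sides by (z + 1) and set z = -1
Step 2: A = 11 / (-1 + 2)
Step 3: A = 11 / 1
Step 4: A = 11

11


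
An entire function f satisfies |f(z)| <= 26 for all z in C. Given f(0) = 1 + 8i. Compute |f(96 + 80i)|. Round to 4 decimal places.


Step 1: By Liouville's theorem, a bounded entire function is constant.
Step 2: f(z) = f(0) = 1 + 8i for all z.
Step 3: |f(w)| = |1 + 8i| = sqrt(1 + 64)
Step 4: = 8.0623

8.0623


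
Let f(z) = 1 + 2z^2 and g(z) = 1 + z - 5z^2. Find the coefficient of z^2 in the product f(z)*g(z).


Step 1: z^2 term in f*g comes from: (1)*(-5z^2) + (0)*(z) + (2z^2)*(1)
Step 2: = -5 + 0 + 2
Step 3: = -3

-3


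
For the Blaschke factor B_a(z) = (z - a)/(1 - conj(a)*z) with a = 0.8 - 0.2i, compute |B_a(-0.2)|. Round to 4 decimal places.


Step 1: Numerator z0 - a = -0.2 - (0.8 - 0.2i) = -1 + 0.2i
Step 2: Denominator 1 - conj(a)*z0 = 1 - (0.8 + 0.2i)*(-0.2) = 1.16 + 0.04i
Step 3: |z0 - a|^2 = (-1)^2 + 0.2^2 = 1.04; |1 - conj(a)*z0|^2 = 1.16^2 + 0.04^2 = 1.3472
Step 4: |B_a(-0.2)| = sqrt(1.04 / 1.3472) = sqrt(0.771971)
Step 5: = 0.8786

0.8786


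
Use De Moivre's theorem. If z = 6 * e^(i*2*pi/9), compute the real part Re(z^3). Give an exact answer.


Step 1: By De Moivre's theorem, z^3 = 6^3 * e^(i*3*2*pi/9) = 216 * (cos(2*pi/3) + i*sin(2*pi/3))
Step 2: |z|^3 = 6^3 = 216
Step 3: The angle 2*pi/3 already lies in [0, 2*pi)
Step 4: cos(2*pi/3) = -1/2
Step 5: Re(z^3) = 216 * (-1/2) = -108

-108


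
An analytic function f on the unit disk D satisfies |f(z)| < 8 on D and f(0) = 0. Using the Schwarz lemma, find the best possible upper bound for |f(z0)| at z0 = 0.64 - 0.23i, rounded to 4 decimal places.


Step 1: g = f/8 maps D -> D with g(0) = 0, so by the Schwarz lemma |g(z)| <= |z|, i.e. |f(z)| <= 8|z|; this is sharp (f(z) = 8z).
Step 2: |z0|^2 = 0.64^2 + (-0.23)^2 = 0.4625
Step 3: |z0| = sqrt(0.4625) = 0.680074
Step 4: Best bound = 8 * |z0| = 8 * 0.680074 = 5.4406

5.4406


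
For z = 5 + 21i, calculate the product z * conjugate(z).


Step 1: conj(z) = 5 - 21i
Step 2: z * conj(z) = 5^2 + 21^2
Step 3: = 25 + 441 = 466

466


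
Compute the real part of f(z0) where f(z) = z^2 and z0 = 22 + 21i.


Step 1: z0 = 22 + 21i
Step 2: z0^2 = 22^2 - 21^2 + 924i
Step 3: real part = 484 - 441 = 43

43


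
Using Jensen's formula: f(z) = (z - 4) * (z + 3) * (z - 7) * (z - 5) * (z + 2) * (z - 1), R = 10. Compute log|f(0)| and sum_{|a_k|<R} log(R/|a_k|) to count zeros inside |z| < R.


Jensen's formula: (1/2pi)*integral log|f(Re^it)|dt = log|f(0)| + sum_{|a_k|<R} log(R/|a_k|)
Step 1: f(0) = (-4) * 3 * (-7) * (-5) * 2 * (-1) = 840
Step 2: log|f(0)| = log|4| + log|-3| + log|7| + log|5| + log|-2| + log|1| = 6.7334
Step 3: Zeros inside |z| < 10: 4, -3, 7, 5, -2, 1
Step 4: Jensen sum = log(10/4) + log(10/3) + log(10/7) + log(10/5) + log(10/2) + log(10/1) = 7.0821
Step 5: n(R) = number of terms in the Jensen sum = count of zeros inside |z| < 10 = 6

6


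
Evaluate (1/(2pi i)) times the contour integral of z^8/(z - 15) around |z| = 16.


Step 1: f(z) = z^8, a = 15 is inside |z| = 16
Step 2: By Cauchy integral formula: (1/(2pi*i)) * integral = f(a)
Step 3: f(15) = 15^8 = 2562890625

2562890625


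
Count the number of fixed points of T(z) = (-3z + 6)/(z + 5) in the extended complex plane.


Step 1: Fixed points satisfy T(z) = z
Step 2: z^2 + 8z - 6 = 0
Step 3: Discriminant = 8^2 - 4*1*(-6) = 88
Step 4: Number of fixed points = 2

2


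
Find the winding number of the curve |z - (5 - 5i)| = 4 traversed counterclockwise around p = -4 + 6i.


Step 1: Center c = (5, -5), radius = 4
Step 2: |p - c|^2 = (-9)^2 + 11^2 = 202
Step 3: r^2 = 16
Step 4: |p-c| > r so winding number = 0

0


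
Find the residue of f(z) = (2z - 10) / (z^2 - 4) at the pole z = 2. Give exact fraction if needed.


Step 1: Q(z) = z^2 - 4 = (z - 2)(z + 2)
Step 2: Q'(z) = 2z
Step 3: Q'(2) = 4, P(2) = -6
Step 4: Res = P(2)/Q'(2) = -6/4 = -3/2

-3/2


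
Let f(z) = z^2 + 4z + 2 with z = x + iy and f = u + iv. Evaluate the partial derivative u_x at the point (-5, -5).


Step 1: f(z) = (x+iy)^2 + 4(x+iy) + 2
Step 2: u = (x^2 - y^2) + 4x + 2
Step 3: u_x = 2x + 4
Step 4: At (-5, -5): u_x = -10 + 4 = -6

-6


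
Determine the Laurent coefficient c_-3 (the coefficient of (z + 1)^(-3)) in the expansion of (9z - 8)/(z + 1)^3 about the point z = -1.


Step 1: Write the numerator in powers of (z + 1): 9z - 8 = 9(z + 1) + (9*(-1) - 8) = 9(z + 1) - 17
Step 2: Divide by (z + 1)^3: f(z) = -17(z + 1)^(-3) + 9(z + 1)^(-2)
Step 3: This finite sum is the Laurent series of f about z = -1.
Step 4: Coefficient of (z + 1)^(-3) = 9*(-1) - 8 = -17

-17


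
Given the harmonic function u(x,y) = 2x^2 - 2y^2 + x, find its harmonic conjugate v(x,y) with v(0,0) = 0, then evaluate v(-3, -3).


Step 1: v_x = -u_y = 4y + 0
Step 2: v_y = u_x = 4x + 1
Step 3: v = 4xy + y + C
Step 4: v(0,0) = 0 => C = 0
Step 5: v(-3, -3) = 33

33


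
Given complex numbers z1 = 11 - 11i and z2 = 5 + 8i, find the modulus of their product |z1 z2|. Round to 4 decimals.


Step 1: |z1| = sqrt(11^2 + (-11)^2) = sqrt(242)
Step 2: |z2| = sqrt(5^2 + 8^2) = sqrt(89)
Step 3: |z1*z2| = |z1|*|z2| = sqrt(242) * sqrt(89) = sqrt(242 * 89) = sqrt(21538)
Step 4: = 146.7583

146.7583


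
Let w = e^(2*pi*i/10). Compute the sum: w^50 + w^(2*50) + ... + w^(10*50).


Step 1: The sum sum_{j=1}^{n} w^(k*j) equals n if n | k, else 0.
Step 2: Here n = 10, k = 50
Step 3: Does n divide k? 10 | 50 -> True
Step 4: Sum = 10

10


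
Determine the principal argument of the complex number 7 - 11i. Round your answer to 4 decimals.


Step 1: z = 7 - 11i
Step 2: arg(z) = atan2(-11, 7)
Step 3: arg(z) = -1.0041

-1.0041


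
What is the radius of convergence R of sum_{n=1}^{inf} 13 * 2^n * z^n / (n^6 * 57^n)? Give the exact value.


Step 1: General term a_n = 13 * 2^n / (n^6 * 57^n)
Step 2: By the root test, |a_n|^(1/n) = 13^(1/n) * 2 / (n^(6/n) * 57) -> 2/57 as n -> infinity (since 13^(1/n) -> 1 and n^(6/n) -> 1)
Step 3: R = 1/lim|a_n|^(1/n) = 57/2

57/2


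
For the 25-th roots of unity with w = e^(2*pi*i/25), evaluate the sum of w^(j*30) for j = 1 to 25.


Step 1: The sum sum_{j=1}^{n} w^(k*j) equals n if n | k, else 0.
Step 2: Here n = 25, k = 30
Step 3: Does n divide k? 25 | 30 -> False
Step 4: Sum = 0

0


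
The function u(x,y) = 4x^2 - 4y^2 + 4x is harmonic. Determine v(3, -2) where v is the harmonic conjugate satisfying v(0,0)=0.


Step 1: v_x = -u_y = 8y + 0
Step 2: v_y = u_x = 8x + 4
Step 3: v = 8xy + 4y + C
Step 4: v(0,0) = 0 => C = 0
Step 5: v(3, -2) = -56

-56
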